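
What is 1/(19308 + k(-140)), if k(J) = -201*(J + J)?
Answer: 1/75588 ≈ 1.3230e-5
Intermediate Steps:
k(J) = -402*J
1/(19308 + k(-140)) = 1/(19308 - 402*(-140)) = 1/(19308 + 56280) = 1/75588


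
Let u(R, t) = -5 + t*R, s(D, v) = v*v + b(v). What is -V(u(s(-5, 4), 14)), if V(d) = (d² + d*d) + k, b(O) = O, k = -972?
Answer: -150278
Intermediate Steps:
s(D, v) = v + v² (s(D, v) = v*v + v = v² + v = v + v²)
u(R, t) = -5 + R*t
V(d) = -972 + 2*d² (V(d) = (d² + d*d) - 972 = (d² + d²) - 972 = 2*d² - 972 = -972 + 2*d²)
-V(u(s(-5, 4), 14)) = -(-972 + 2*(-5 + (4*(1 + 4))*14)²) = -(-972 + 2*(-5 + (4*5)*14)²) = -(-972 + 2*(-5 + 20*14)²) = -(-972 + 2*(-5 + 280)²) = -(-972 + 2*275²) = -(-972 + 2*75625) = -(-972 + 151250) = -1*150278 = -150278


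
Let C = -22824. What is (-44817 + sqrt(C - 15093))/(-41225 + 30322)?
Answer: 44817/10903 - 3*I*sqrt(4213)/10903 ≈ 4.1105 - 0.01786*I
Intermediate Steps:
(-44817 + sqrt(C - 15093))/(-41225 + 30322) = (-44817 + sqrt(-22824 - 15093))/(-41225 + 30322) = (-44817 + sqrt(-37917))/(-10903) = (-44817 + 3*I*sqrt(4213))*(-1/10903) = 44817/10903 - 3*I*sqrt(4213)/10903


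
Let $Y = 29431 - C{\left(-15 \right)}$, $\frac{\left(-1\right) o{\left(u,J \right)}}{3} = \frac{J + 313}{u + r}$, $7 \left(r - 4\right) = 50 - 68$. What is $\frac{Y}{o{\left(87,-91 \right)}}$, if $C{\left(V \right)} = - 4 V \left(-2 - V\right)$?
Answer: $- \frac{2533567}{666} \approx -3804.2$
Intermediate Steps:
$r = \frac{10}{7}$ ($r = 4 + \frac{50 - 68}{7} = 4 + \frac{1}{7} \left(-18\right) = 4 - \frac{18}{7} = \frac{10}{7} \approx 1.4286$)
$C{\left(V \right)} = - 4 V \left(-2 - V\right)$
$o{\left(u,J \right)} = - \frac{3 \left(313 + J\right)}{\frac{10}{7} + u}$ ($o{\left(u,J \right)} = - 3 \frac{J + 313}{u + \frac{10}{7}} = - 3 \frac{313 + J}{\frac{10}{7} + u} = - \frac{3 \left(313 + J\right)}{\frac{10}{7} + u}$)
$Y = 28651$ ($Y = 29431 - 4 \left(-15\right) \left(2 - 15\right) = 29431 - 4 \left(-15\right) \left(-13\right) = 29431 - 780 = 28651$)
$\frac{Y}{o{\left(87,-91 \right)}} = \frac{28651}{21 \frac{1}{10 + 7 \cdot 87} \left(-313 - -91\right)} = \frac{28651}{21 \frac{1}{10 + 609} \left(-313 + 91\right)} = \frac{28651}{21 \cdot \frac{1}{619} \left(-222\right)} = \frac{28651}{- \frac{4662}{619}} = 28651 \left(- \frac{619}{4662}\right) = - \frac{2533567}{666}$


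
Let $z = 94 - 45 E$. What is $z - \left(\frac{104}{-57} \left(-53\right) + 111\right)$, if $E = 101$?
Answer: $- \frac{265546}{57} \approx -4658.7$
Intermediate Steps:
$z = -4451$ ($z = 94 - 4545 = -4451$)
$z - \left(\frac{104}{-57} \left(-53\right) + 111\right) = -4451 - \left(\frac{104}{-57} \left(-53\right) + 111\right) = -4451 - \left(104 \left(- \frac{1}{57}\right) \left(-53\right) + 111\right) = -4451 - \left(\left(- \frac{104}{57}\right) \left(-53\right) + 111\right) = -4451 - \left(\frac{5512}{57} + 111\right) = -4451 - \frac{11839}{57} = - \frac{265546}{57}$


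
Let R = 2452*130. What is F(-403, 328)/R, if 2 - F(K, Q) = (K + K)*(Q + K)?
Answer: -7556/39845 ≈ -0.18963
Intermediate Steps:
R = 318760
F(K, Q) = 2 - 2*K*(K + Q) (F(K, Q) = 2 - (K + K)*(Q + K) = 2 - 2*K*(K + Q))
F(-403, 328)/R = (2 - 2*(-403)² - 2*(-403)*328)/318760 = (2 - 2*162409 + 264368)*(1/318760) = (2 - 324818 + 264368)*(1/318760) = -60448*1/318760 = -7556/39845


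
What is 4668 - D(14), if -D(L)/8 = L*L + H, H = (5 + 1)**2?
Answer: 6524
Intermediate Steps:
H = 36 (H = 6**2 = 36)
D(L) = -288 - 8*L**2 (D(L) = -8*(L*L + 36) = -8*(L**2 + 36) = -8*(36 + L**2) = -288 - 8*L**2)
4668 - D(14) = 4668 - (-288 - 8*14**2) = 4668 - (-288 - 8*196) = 4668 - (-288 - 1568) = 4668 - 1*(-1856) = 4668 + 1856 = 6524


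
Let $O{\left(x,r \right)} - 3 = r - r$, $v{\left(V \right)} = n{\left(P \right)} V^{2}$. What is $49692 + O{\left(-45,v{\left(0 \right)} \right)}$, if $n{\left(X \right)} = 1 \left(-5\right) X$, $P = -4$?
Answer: $49695$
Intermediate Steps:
$n{\left(X \right)} = - 5 X$
$v{\left(V \right)} = 20 V^{2}$ ($v{\left(V \right)} = \left(-5\right) \left(-4\right) V^{2} = 20 V^{2}$)
$O{\left(x,r \right)} = 3$ ($O{\left(x,r \right)} = 3 + \left(r - r\right) = 3 + 0 = 3$)
$49692 + O{\left(-45,v{\left(0 \right)} \right)} = 49692 + 3 = 49695$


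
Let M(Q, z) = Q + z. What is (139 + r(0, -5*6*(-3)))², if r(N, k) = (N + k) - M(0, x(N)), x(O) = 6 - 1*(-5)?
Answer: 47524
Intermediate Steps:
x(O) = 11 (x(O) = 6 + 5 = 11)
r(N, k) = -11 + N + k (r(N, k) = (N + k) - (0 + 11) = (N + k) - 1*11 = (N + k) - 11 = -11 + N + k)
(139 + r(0, -5*6*(-3)))² = (139 + (-11 + 0 - 5*6*(-3)))² = (139 + (-11 + 0 - 30*(-3)))² = (139 + (-11 + 0 + 90))² = (139 + 79)² = 218² = 47524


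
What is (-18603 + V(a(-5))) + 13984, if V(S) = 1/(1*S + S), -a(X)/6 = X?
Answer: -277139/60 ≈ -4619.0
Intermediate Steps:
a(X) = -6*X
V(S) = 1/(2*S) (V(S) = 1/(S + S) = 1/(2*S))
(-18603 + V(a(-5))) + 13984 = (-18603 + 1/(2*((-6*(-5))))) + 13984 = (-18603 + (½)/30) + 13984 = (-18603 + (½)*(1/30)) + 13984 = (-18603 + 1/60) + 13984 = -1116179/60 + 13984 = -277139/60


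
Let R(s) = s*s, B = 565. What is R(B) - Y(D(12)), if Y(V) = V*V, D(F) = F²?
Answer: 298489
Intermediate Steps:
R(s) = s²
Y(V) = V²
R(B) - Y(D(12)) = 565² - (12²)² = 319225 - 1*144² = 319225 - 1*20736 = 319225 - 20736 = 298489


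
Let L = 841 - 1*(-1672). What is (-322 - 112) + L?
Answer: 2079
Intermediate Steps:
L = 2513 (L = 841 + 1672 = 2513)
(-322 - 112) + L = (-322 - 112) + 2513 = -434 + 2513 = 2079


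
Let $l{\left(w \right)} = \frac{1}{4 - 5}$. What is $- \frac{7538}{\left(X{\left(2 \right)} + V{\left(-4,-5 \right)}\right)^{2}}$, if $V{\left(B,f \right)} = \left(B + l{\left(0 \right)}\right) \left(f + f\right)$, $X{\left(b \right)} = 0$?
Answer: $- \frac{3769}{1250} \approx -3.0152$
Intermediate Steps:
$l{\left(w \right)} = -1$ ($l{\left(w \right)} = \frac{1}{-1} = -1$)
$V{\left(B,f \right)} = 2 f \left(-1 + B\right)$ ($V{\left(B,f \right)} = \left(B - 1\right) \left(f + f\right) = \left(-1 + B\right) 2 f = 2 f \left(-1 + B\right)$)
$- \frac{7538}{\left(X{\left(2 \right)} + V{\left(-4,-5 \right)}\right)^{2}} = - \frac{7538}{\left(0 + 2 \left(-5\right) \left(-1 - 4\right)\right)^{2}} = - \frac{7538}{\left(0 + 2 \left(-5\right) \left(-5\right)\right)^{2}} = - \frac{7538}{\left(0 + 50\right)^{2}} = - \frac{7538}{50^{2}} = - \frac{7538}{2500} = \left(-7538\right) \frac{1}{2500} = - \frac{3769}{1250}$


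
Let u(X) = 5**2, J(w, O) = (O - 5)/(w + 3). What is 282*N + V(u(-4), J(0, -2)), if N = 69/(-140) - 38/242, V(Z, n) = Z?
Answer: -1340519/8470 ≈ -158.27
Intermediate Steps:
J(w, O) = (-5 + O)/(3 + w)
u(X) = 25
N = -11009/16940 (N = 69*(-1/140) - 38*1/242 = -69/140 - 19/121 = -11009/16940 ≈ -0.64988)
282*N + V(u(-4), J(0, -2)) = 282*(-11009/16940) + 25 = -1552269/8470 + 25 = -1340519/8470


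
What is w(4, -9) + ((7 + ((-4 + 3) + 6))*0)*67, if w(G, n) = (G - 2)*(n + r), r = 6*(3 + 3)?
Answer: 54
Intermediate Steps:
r = 36 (r = 6*6 = 36)
w(G, n) = (-2 + G)*(36 + n) (w(G, n) = (G - 2)*(n + 36) = (-2 + G)*(36 + n))
w(4, -9) + ((7 + ((-4 + 3) + 6))*0)*67 = (-72 - 2*(-9) + 36*4 + 4*(-9)) + ((7 + ((-4 + 3) + 6))*0)*67 = (-72 + 18 + 144 - 36) + ((7 + (-1 + 6))*0)*67 = 54 + ((7 + 5)*0)*67 = 54 + (12*0)*67 = 54 + 0*67 = 54 + 0 = 54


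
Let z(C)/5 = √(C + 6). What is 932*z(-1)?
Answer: 4660*√5 ≈ 10420.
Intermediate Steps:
z(C) = 5*√(6 + C) (z(C) = 5*√(C + 6) = 5*√(6 + C))
932*z(-1) = 932*(5*√(6 - 1)) = 932*(5*√5) = 4660*√5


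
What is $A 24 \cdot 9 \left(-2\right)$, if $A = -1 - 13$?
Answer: $6048$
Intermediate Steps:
$A = -14$ ($A = -1 - 13 = -14$)
$A 24 \cdot 9 \left(-2\right) = \left(-14\right) 24 \cdot 9 \left(-2\right) = \left(-336\right) \left(-18\right) = 6048$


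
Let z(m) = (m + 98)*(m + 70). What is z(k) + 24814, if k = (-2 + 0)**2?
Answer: 32362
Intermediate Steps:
k = 4 (k = (-2)**2 = 4)
z(m) = (70 + m)*(98 + m) (z(m) = (98 + m)*(70 + m) = (70 + m)*(98 + m))
z(k) + 24814 = (6860 + 4**2 + 168*4) + 24814 = (6860 + 16 + 672) + 24814 = 7548 + 24814 = 32362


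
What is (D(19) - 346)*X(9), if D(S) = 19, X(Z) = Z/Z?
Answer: -327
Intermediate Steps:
X(Z) = 1
(D(19) - 346)*X(9) = (19 - 346)*1 = -327*1 = -327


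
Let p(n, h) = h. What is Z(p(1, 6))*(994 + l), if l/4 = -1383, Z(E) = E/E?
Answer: -4538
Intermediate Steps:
Z(E) = 1
l = -5532 (l = 4*(-1383) = -5532)
Z(p(1, 6))*(994 + l) = 1*(994 - 5532) = 1*(-4538) = -4538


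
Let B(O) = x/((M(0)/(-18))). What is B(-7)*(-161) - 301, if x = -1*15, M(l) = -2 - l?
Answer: 21434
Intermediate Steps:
x = -15
B(O) = -135 (B(O) = -15*(-18/(-2 - 1*0)) = -15*(-18/(-2 + 0)) = -15/((-2*(-1/18))) = -15/1/9 = -15*9 = -135)
B(-7)*(-161) - 301 = -135*(-161) - 301 = 21735 - 301 = 21434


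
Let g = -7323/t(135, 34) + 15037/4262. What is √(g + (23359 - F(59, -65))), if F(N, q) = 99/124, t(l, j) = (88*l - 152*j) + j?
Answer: √4639463649219994421631/445647506 ≈ 152.84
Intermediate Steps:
t(l, j) = -151*j + 88*l (t(l, j) = (-152*j + 88*l) + j = -151*j + 88*l)
g = 17557244/7187863 (g = -7323/(-151*34 + 88*135) + 15037/4262 = -7323/(-5134 + 11880) + 15037*(1/4262) = -7323/6746 + 15037/4262 = 17557244/7187863 ≈ 2.4426)
F(N, q) = 99/124 (F(N, q) = 99*(1/124) = 99/124)
√(g + (23359 - F(59, -65))) = √(17557244/7187863 + (23359 - 1*99/124)) = √(17557244/7187863 + (23359 - 99/124)) = √(17557244/7187863 + 2896417/124) = √(20821225685127/891295012) = √4639463649219994421631/445647506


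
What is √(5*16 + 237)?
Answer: √317 ≈ 17.805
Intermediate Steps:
√(5*16 + 237) = √(80 + 237) = √317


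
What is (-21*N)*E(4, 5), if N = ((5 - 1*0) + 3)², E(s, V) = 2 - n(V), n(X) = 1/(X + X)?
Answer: -12768/5 ≈ -2553.6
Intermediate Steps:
n(X) = 1/(2*X)
E(s, V) = 2 - 1/(2*V)
N = 64 (N = ((5 + 0) + 3)² = (5 + 3)² = 8² = 64)
(-21*N)*E(4, 5) = (-21*64)*(2 - ½/5) = -1344*(2 - ½*⅕) = -1344*(2 - ⅒) = -1344*19/10 = -12768/5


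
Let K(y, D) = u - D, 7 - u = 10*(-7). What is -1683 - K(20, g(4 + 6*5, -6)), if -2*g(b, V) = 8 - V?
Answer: -1767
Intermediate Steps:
u = 77 (u = 7 - 10*(-7) = 7 - 1*(-70) = 7 + 70 = 77)
g(b, V) = -4 + V/2 (g(b, V) = -(8 - V)/2 = -4 + V/2)
K(y, D) = 77 - D
-1683 - K(20, g(4 + 6*5, -6)) = -1683 - (77 - (-4 + (½)*(-6))) = -1683 - (77 - (-4 - 3)) = -1683 - (77 - 1*(-7)) = -1683 - (77 + 7) = -1683 - 1*84 = -1683 - 84 = -1767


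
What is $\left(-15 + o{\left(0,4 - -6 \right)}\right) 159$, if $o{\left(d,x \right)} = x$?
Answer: $-795$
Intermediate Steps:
$\left(-15 + o{\left(0,4 - -6 \right)}\right) 159 = \left(-15 + \left(4 - -6\right)\right) 159 = \left(-15 + \left(4 + 6\right)\right) 159 = \left(-15 + 10\right) 159 = \left(-5\right) 159 = -795$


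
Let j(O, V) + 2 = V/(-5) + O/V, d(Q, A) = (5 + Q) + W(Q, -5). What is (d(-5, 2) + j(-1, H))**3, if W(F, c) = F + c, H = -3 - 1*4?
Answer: -49027896/42875 ≈ -1143.5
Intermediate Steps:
H = -7 (H = -3 - 4 = -7)
d(Q, A) = 2*Q (d(Q, A) = (5 + Q) + (Q - 5) = (5 + Q) + (-5 + Q) = 2*Q)
j(O, V) = -2 - V/5 + O/V (j(O, V) = -2 + (V/(-5) + O/V) = -2 + (V*(-1/5) + O/V) = -2 + (-V/5 + O/V) = -2 - V/5 + O/V)
(d(-5, 2) + j(-1, H))**3 = (2*(-5) + (-2 - 1/5*(-7) - 1/(-7)))**3 = (-10 + (-2 + 7/5 - 1*(-1/7)))**3 = (-10 + (-2 + 7/5 + 1/7))**3 = (-10 - 16/35)**3 = (-366/35)**3 = -49027896/42875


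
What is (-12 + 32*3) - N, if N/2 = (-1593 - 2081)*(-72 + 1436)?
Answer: 10022756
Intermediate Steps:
N = -10022672 (N = 2*((-1593 - 2081)*(-72 + 1436)) = 2*(-3674*1364) = 2*(-5011336) = -10022672)
(-12 + 32*3) - N = (-12 + 32*3) - 1*(-10022672) = (-12 + 96) + 10022672 = 84 + 10022672 = 10022756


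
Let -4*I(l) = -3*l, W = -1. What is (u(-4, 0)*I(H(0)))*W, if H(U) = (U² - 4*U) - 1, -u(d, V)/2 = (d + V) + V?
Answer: 6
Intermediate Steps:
u(d, V) = -4*V - 2*d (u(d, V) = -2*((d + V) + V) = -2*((V + d) + V) = -2*(d + 2*V) = -4*V - 2*d)
H(U) = -1 + U² - 4*U
I(l) = 3*l/4 (I(l) = -(-3)*l/4 = 3*l/4)
(u(-4, 0)*I(H(0)))*W = ((-4*0 - 2*(-4))*(3*(-1 + 0² - 4*0)/4))*(-1) = ((0 + 8)*(3*(-1 + 0 + 0)/4))*(-1) = (8*((¾)*(-1)))*(-1) = (8*(-¾))*(-1) = -6*(-1) = 6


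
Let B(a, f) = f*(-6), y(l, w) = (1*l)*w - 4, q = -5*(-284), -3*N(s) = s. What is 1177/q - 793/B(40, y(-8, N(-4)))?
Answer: -255621/31240 ≈ -8.1825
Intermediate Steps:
N(s) = -s/3
q = 1420
y(l, w) = -4 + l*w (y(l, w) = l*w - 4 = -4 + l*w)
B(a, f) = -6*f
1177/q - 793/B(40, y(-8, N(-4))) = 1177/1420 - 793*(-1/(6*(-4 - (-8)*(-4)/3))) = 1177*(1/1420) - 793*(-1/(6*(-4 - 8*4/3))) = 1177/1420 - 793*(-1/(6*(-4 - 32/3))) = 1177/1420 - 793/((-6*(-44/3))) = 1177/1420 - 793/88 = -255621/31240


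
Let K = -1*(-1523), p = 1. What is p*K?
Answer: 1523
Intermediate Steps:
K = 1523
p*K = 1*1523 = 1523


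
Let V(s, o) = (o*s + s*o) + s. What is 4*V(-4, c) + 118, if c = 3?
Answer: 6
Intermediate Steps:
V(s, o) = s + 2*o*s (V(s, o) = (o*s + o*s) + s = 2*o*s + s = s + 2*o*s)
4*V(-4, c) + 118 = 4*(-4*(1 + 2*3)) + 118 = 4*(-4*(1 + 6)) + 118 = 4*(-4*7) + 118 = 4*(-28) + 118 = -112 + 118 = 6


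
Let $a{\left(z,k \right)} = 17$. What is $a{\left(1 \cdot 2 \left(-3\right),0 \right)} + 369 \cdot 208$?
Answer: $76769$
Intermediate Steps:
$a{\left(1 \cdot 2 \left(-3\right),0 \right)} + 369 \cdot 208 = 17 + 369 \cdot 208 = 17 + 76752 = 76769$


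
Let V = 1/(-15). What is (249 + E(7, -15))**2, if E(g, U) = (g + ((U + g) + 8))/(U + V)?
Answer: 3154956561/51076 ≈ 61770.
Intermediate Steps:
V = -1/15 ≈ -0.066667
E(g, U) = (8 + U + 2*g)/(-1/15 + U) (E(g, U) = (g + ((U + g) + 8))/(U - 1/15) = (g + (8 + U + g))/(-1/15 + U) = (8 + U + 2*g)/(-1/15 + U))
(249 + E(7, -15))**2 = (249 + 15*(8 - 15 + 2*7)/(-1 + 15*(-15)))**2 = (249 + 15*(8 - 15 + 14)/(-1 - 225))**2 = (249 + 15*7/(-226))**2 = (249 + 15*(-1/226)*7)**2 = (249 - 105/226)**2 = (56169/226)**2 = 3154956561/51076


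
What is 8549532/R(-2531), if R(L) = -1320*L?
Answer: 712461/278410 ≈ 2.5590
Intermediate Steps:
8549532/R(-2531) = 8549532/((-1320*(-2531))) = 8549532/3340920 = 8549532*(1/3340920) = 712461/278410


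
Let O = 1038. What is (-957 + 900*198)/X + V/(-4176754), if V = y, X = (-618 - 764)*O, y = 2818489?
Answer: -1118155207/1400565788 ≈ -0.79836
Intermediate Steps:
X = -1434516 (X = (-618 - 764)*1038 = -1382*1038 = -1434516)
V = 2818489
(-957 + 900*198)/X + V/(-4176754) = (-957 + 900*198)/(-1434516) + 2818489/(-4176754) = (-957 + 178200)*(-1/1434516) + 2818489*(-1/4176754) = 177243*(-1/1434516) - 3953/5858 = -59081/478172 - 3953/5858 = -1118155207/1400565788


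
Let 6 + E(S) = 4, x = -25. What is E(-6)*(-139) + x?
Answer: 253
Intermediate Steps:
E(S) = -2 (E(S) = -6 + 4 = -2)
E(-6)*(-139) + x = -2*(-139) - 25 = 278 - 25 = 253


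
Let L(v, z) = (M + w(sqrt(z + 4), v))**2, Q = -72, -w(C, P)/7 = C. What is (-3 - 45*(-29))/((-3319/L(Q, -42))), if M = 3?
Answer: 2412606/3319 + 54684*I*sqrt(38)/3319 ≈ 726.91 + 101.57*I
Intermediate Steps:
w(C, P) = -7*C
L(v, z) = (3 - 7*sqrt(4 + z))**2 (L(v, z) = (3 - 7*sqrt(z + 4))**2 = (3 - 7*sqrt(4 + z))**2)
(-3 - 45*(-29))/((-3319/L(Q, -42))) = (-3 - 45*(-29))/((-3319/(-3 + 7*sqrt(4 - 42))**2)) = (-3 + 1305)/((-3319/(-3 + 7*sqrt(-38))**2)) = 1302/((-3319/(-3 + 7*(I*sqrt(38)))**2)) = 1302/((-3319/(-3 + 7*I*sqrt(38))**2)) = 1302*(-(-3 + 7*I*sqrt(38))**2/3319) = -1302*(-3 + 7*I*sqrt(38))**2/3319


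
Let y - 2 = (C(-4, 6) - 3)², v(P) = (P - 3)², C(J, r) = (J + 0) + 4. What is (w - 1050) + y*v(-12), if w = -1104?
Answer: 321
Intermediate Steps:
C(J, r) = 4 + J (C(J, r) = J + 4 = 4 + J)
v(P) = (-3 + P)²
y = 11 (y = 2 + ((4 - 4) - 3)² = 2 + (0 - 3)² = 2 + (-3)² = 2 + 9 = 11)
(w - 1050) + y*v(-12) = (-1104 - 1050) + 11*(-3 - 12)² = -2154 + 11*(-15)² = -2154 + 11*225 = -2154 + 2475 = 321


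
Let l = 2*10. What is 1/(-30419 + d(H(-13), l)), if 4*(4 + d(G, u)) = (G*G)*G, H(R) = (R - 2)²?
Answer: 4/11268933 ≈ 3.5496e-7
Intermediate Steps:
l = 20
H(R) = (-2 + R)²
d(G, u) = -4 + G³/4 (d(G, u) = -4 + ((G*G)*G)/4 = -4 + (G²*G)/4 = -4 + G³/4)
1/(-30419 + d(H(-13), l)) = 1/(-30419 + (-4 + ((-2 - 13)²)³/4)) = 1/(-30419 + (-4 + ((-15)²)³/4)) = 1/(-30419 + (-4 + (¼)*225³)) = 1/(-30419 + (-4 + (¼)*11390625)) = 1/(-30419 + (-4 + 11390625/4)) = 1/(-30419 + 11390609/4) = 1/(11268933/4) = 4/11268933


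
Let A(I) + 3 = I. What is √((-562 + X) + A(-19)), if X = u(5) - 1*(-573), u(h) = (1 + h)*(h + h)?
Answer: 7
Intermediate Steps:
u(h) = 2*h*(1 + h) (u(h) = (1 + h)*(2*h) = 2*h*(1 + h))
A(I) = -3 + I
X = 633 (X = 2*5*(1 + 5) - 1*(-573) = 2*5*6 + 573 = 60 + 573 = 633)
√((-562 + X) + A(-19)) = √((-562 + 633) + (-3 - 19)) = √(71 - 22) = √49 = 7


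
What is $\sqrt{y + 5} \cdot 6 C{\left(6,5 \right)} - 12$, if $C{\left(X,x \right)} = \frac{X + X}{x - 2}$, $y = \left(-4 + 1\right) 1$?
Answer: $-12 + 24 \sqrt{2} \approx 21.941$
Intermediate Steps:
$y = -3$ ($y = \left(-3\right) 1 = -3$)
$C{\left(X,x \right)} = \frac{2 X}{-2 + x}$
$\sqrt{y + 5} \cdot 6 C{\left(6,5 \right)} - 12 = \sqrt{-3 + 5} \cdot 6 \cdot 2 \cdot 6 \frac{1}{-2 + 5} - 12 = \sqrt{2} \cdot 6 \cdot 2 \cdot 6 \cdot \frac{1}{3} - 12 = 6 \sqrt{2} \cdot 2 \cdot 6 \cdot \frac{1}{3} - 12 = 6 \sqrt{2} \cdot 4 - 12 = 24 \sqrt{2} - 12 = -12 + 24 \sqrt{2}$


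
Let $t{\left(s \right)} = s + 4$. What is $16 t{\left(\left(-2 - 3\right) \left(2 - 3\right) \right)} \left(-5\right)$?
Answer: $-720$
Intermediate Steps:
$t{\left(s \right)} = 4 + s$
$16 t{\left(\left(-2 - 3\right) \left(2 - 3\right) \right)} \left(-5\right) = 16 \left(4 + \left(-2 - 3\right) \left(2 - 3\right)\right) \left(-5\right) = 16 \left(4 - -5\right) \left(-5\right) = 16 \left(4 + 5\right) \left(-5\right) = 16 \cdot 9 \left(-5\right) = 144 \left(-5\right) = -720$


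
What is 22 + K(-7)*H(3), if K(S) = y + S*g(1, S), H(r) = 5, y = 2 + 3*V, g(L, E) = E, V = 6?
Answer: 367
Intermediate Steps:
y = 20 (y = 2 + 3*6 = 2 + 18 = 20)
K(S) = 20 + S² (K(S) = 20 + S*S = 20 + S²)
22 + K(-7)*H(3) = 22 + (20 + (-7)²)*5 = 22 + (20 + 49)*5 = 22 + 69*5 = 22 + 345 = 367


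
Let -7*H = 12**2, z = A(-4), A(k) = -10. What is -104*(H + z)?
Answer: 22256/7 ≈ 3179.4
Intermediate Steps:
z = -10
H = -144/7 (H = -1/7*12**2 = -1/7*144 = -144/7 ≈ -20.571)
-104*(H + z) = -104*(-144/7 - 10) = -104*(-214/7) = 22256/7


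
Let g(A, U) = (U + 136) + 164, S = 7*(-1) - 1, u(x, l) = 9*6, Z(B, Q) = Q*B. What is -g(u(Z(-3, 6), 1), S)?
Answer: -292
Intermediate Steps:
Z(B, Q) = B*Q
u(x, l) = 54
S = -8 (S = -7 - 1 = -8)
g(A, U) = 300 + U (g(A, U) = (136 + U) + 164 = 300 + U)
-g(u(Z(-3, 6), 1), S) = -(300 - 8) = -1*292 = -292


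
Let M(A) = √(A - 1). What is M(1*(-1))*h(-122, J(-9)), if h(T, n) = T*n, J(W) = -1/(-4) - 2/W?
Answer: -1037*I*√2/18 ≈ -81.474*I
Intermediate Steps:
M(A) = √(-1 + A)
J(W) = ¼ - 2/W (J(W) = -1*(-¼) - 2/W = ¼ - 2/W)
M(1*(-1))*h(-122, J(-9)) = √(-1 + 1*(-1))*(-61*(-8 - 9)/(2*(-9))) = √(-1 - 1)*(-61*(-1)*(-17)/(2*9)) = √(-2)*(-122*17/36) = (I*√2)*(-1037/18) = -1037*I*√2/18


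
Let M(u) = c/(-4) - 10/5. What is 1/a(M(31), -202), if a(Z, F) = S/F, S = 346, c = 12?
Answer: -101/173 ≈ -0.58381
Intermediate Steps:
M(u) = -5 (M(u) = 12/(-4) - 10/5 = 12*(-1/4) - 10*1/5 = -3 - 2 = -5)
a(Z, F) = 346/F
1/a(M(31), -202) = 1/(346/(-202)) = 1/(346*(-1/202)) = 1/(-173/101) = -101/173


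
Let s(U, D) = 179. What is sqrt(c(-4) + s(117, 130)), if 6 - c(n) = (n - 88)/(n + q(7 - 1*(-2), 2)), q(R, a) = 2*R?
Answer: 3*sqrt(1043)/7 ≈ 13.841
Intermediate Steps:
c(n) = 6 - (-88 + n)/(18 + n) (c(n) = 6 - (n - 88)/(n + 2*(7 - 1*(-2))) = 6 - (-88 + n)/(n + 2*(7 + 2)) = 6 - (-88 + n)/(n + 2*9) = 6 - (-88 + n)/(n + 18) = 6 - (-88 + n)/(18 + n))
sqrt(c(-4) + s(117, 130)) = sqrt((196 + 5*(-4))/(18 - 4) + 179) = sqrt((196 - 20)/14 + 179) = sqrt((1/14)*176 + 179) = sqrt(88/7 + 179) = sqrt(1341/7) = 3*sqrt(1043)/7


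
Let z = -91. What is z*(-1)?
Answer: 91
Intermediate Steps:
z*(-1) = -91*(-1) = 91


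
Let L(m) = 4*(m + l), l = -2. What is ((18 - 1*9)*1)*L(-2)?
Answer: -144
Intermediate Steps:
L(m) = -8 + 4*m (L(m) = 4*(m - 2) = 4*(-2 + m) = -8 + 4*m)
((18 - 1*9)*1)*L(-2) = ((18 - 1*9)*1)*(-8 + 4*(-2)) = ((18 - 9)*1)*(-8 - 8) = (9*1)*(-16) = 9*(-16) = -144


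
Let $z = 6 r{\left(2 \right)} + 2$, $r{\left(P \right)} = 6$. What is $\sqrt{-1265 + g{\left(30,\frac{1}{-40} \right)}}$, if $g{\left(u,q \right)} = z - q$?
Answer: $\frac{i \sqrt{490790}}{20} \approx 35.028 i$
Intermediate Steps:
$z = 38$ ($z = 6 \cdot 6 + 2 = 36 + 2 = 38$)
$g{\left(u,q \right)} = 38 - q$
$\sqrt{-1265 + g{\left(30,\frac{1}{-40} \right)}} = \sqrt{-1265 + \left(38 - \frac{1}{-40}\right)} = \sqrt{-1265 + \left(38 - - \frac{1}{40}\right)} = \sqrt{-1265 + \left(38 + \frac{1}{40}\right)} = \sqrt{-1265 + \frac{1521}{40}} = \sqrt{- \frac{49079}{40}} = \frac{i \sqrt{490790}}{20}$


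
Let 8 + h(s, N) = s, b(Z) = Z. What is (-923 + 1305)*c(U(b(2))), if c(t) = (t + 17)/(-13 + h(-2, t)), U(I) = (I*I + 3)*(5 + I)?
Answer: -25212/23 ≈ -1096.2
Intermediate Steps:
h(s, N) = -8 + s
U(I) = (3 + I**2)*(5 + I) (U(I) = (I**2 + 3)*(5 + I) = (3 + I**2)*(5 + I))
c(t) = -17/23 - t/23 (c(t) = (t + 17)/(-13 + (-8 - 2)) = (17 + t)/(-13 - 10) = (17 + t)/(-23) = (17 + t)*(-1/23) = -17/23 - t/23)
(-923 + 1305)*c(U(b(2))) = (-923 + 1305)*(-17/23 - (15 + 2**3 + 3*2 + 5*2**2)/23) = 382*(-17/23 - (15 + 8 + 6 + 5*4)/23) = 382*(-17/23 - (15 + 8 + 6 + 20)/23) = 382*(-17/23 - 1/23*49) = 382*(-17/23 - 49/23) = 382*(-66/23) = -25212/23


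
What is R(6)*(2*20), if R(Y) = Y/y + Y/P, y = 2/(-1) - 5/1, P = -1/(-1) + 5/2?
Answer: 240/7 ≈ 34.286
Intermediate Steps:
P = 7/2 (P = -1*(-1) + 5*(1/2) = 1 + 5/2 = 7/2 ≈ 3.5000)
y = -7 (y = 2*(-1) - 5*1 = -2 - 5 = -7)
R(Y) = Y/7 (R(Y) = Y/(-7) + Y/(7/2) = Y*(-1/7) + Y*(2/7) = -Y/7 + 2*Y/7 = Y/7)
R(6)*(2*20) = ((1/7)*6)*(2*20) = (6/7)*40 = 240/7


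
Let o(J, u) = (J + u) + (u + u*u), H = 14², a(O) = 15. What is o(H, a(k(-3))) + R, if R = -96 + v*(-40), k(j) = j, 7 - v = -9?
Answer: -285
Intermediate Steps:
v = 16 (v = 7 - 1*(-9) = 7 + 9 = 16)
H = 196
o(J, u) = J + u² + 2*u (o(J, u) = (J + u) + (u + u²) = J + u² + 2*u)
R = -736 (R = -96 + 16*(-40) = -96 - 640 = -736)
o(H, a(k(-3))) + R = (196 + 15² + 2*15) - 736 = (196 + 225 + 30) - 736 = 451 - 736 = -285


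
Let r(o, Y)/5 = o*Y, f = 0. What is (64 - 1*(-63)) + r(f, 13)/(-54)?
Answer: 127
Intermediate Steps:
r(o, Y) = 5*Y*o (r(o, Y) = 5*(o*Y) = 5*(Y*o) = 5*Y*o)
(64 - 1*(-63)) + r(f, 13)/(-54) = (64 - 1*(-63)) + (5*13*0)/(-54) = (64 + 63) - 1/54*0 = 127 + 0 = 127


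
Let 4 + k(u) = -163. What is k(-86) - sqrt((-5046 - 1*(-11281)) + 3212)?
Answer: -167 - sqrt(9447) ≈ -264.20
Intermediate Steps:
k(u) = -167 (k(u) = -4 - 163 = -167)
k(-86) - sqrt((-5046 - 1*(-11281)) + 3212) = -167 - sqrt((-5046 - 1*(-11281)) + 3212) = -167 - sqrt((-5046 + 11281) + 3212) = -167 - sqrt(6235 + 3212) = -167 - sqrt(9447)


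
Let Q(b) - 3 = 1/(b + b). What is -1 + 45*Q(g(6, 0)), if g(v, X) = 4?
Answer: 1117/8 ≈ 139.63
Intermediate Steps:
Q(b) = 3 + 1/(2*b) (Q(b) = 3 + 1/(b + b) = 3 + 1/(2*b))
-1 + 45*Q(g(6, 0)) = -1 + 45*(3 + (½)/4) = -1 + 45*(3 + (½)*(¼)) = -1 + 45*(3 + ⅛) = -1 + 45*(25/8) = -1 + 1125/8 = 1117/8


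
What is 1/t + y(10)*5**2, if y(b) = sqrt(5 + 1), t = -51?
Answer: -1/51 + 25*sqrt(6) ≈ 61.218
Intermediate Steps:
y(b) = sqrt(6)
1/t + y(10)*5**2 = 1/(-51) + sqrt(6)*5**2 = -1/51 + sqrt(6)*25 = -1/51 + 25*sqrt(6)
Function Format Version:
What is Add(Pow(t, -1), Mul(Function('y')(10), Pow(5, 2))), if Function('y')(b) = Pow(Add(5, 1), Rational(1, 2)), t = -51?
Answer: Add(Rational(-1, 51), Mul(25, Pow(6, Rational(1, 2)))) ≈ 61.218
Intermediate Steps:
Function('y')(b) = Pow(6, Rational(1, 2))
Add(Pow(t, -1), Mul(Function('y')(10), Pow(5, 2))) = Add(Pow(-51, -1), Mul(Pow(6, Rational(1, 2)), Pow(5, 2))) = Add(Rational(-1, 51), Mul(Pow(6, Rational(1, 2)), 25)) = Add(Rational(-1, 51), Mul(25, Pow(6, Rational(1, 2))))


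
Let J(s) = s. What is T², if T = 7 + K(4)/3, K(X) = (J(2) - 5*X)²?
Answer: 13225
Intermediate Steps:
K(X) = (2 - 5*X)²
T = 115 (T = 7 + (-2 + 5*4)²/3 = 7 + (-2 + 20)²/3 = 7 + (⅓)*18² = 7 + (⅓)*324 = 7 + 108 = 115)
T² = 115² = 13225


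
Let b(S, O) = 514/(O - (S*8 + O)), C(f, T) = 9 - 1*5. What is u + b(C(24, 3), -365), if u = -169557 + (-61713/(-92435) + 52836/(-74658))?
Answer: -3120602812580161/18402699280 ≈ -1.6957e+5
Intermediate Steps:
C(f, T) = 4 (C(f, T) = 9 - 5 = 4)
b(S, O) = -257/(4*S) (b(S, O) = 514/(O - (8*S + O)) = 514/(O - (O + 8*S)) = 514/(O + (-O - 8*S)) = 514/((-8*S)) = 514*(-1/(8*S)) = -257/(4*S))
u = -195019201201436/1150168705 (u = -169557 + (-61713*(-1/92435) + 52836*(-1/74658)) = -169557 + (61713/92435 - 8806/12443) = -169557 - 46087751/1150168705 = -195019201201436/1150168705 ≈ -1.6956e+5)
u + b(C(24, 3), -365) = -195019201201436/1150168705 - 257/4/4 = -195019201201436/1150168705 - 257/4*¼ = -195019201201436/1150168705 - 257/16 = -3120602812580161/18402699280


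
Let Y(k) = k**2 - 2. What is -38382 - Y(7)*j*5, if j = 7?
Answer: -40027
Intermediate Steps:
Y(k) = -2 + k**2
-38382 - Y(7)*j*5 = -38382 - (-2 + 7**2)*7*5 = -38382 - (-2 + 49)*7*5 = -38382 - 47*7*5 = -38382 - 329*5 = -38382 - 1*1645 = -38382 - 1645 = -40027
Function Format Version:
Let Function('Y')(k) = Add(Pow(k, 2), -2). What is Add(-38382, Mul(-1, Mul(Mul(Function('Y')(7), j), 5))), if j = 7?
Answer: -40027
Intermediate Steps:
Function('Y')(k) = Add(-2, Pow(k, 2))
Add(-38382, Mul(-1, Mul(Mul(Function('Y')(7), j), 5))) = Add(-38382, Mul(-1, Mul(Mul(Add(-2, Pow(7, 2)), 7), 5))) = Add(-38382, Mul(-1, Mul(Mul(Add(-2, 49), 7), 5))) = Add(-38382, Mul(-1, Mul(Mul(47, 7), 5))) = Add(-38382, Mul(-1, Mul(329, 5))) = Add(-38382, Mul(-1, 1645)) = Add(-38382, -1645) = -40027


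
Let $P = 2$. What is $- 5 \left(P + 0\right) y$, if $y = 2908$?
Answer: $-29080$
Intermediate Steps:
$- 5 \left(P + 0\right) y = - 5 \left(2 + 0\right) 2908 = \left(-5\right) 2 \cdot 2908 = \left(-10\right) 2908 = -29080$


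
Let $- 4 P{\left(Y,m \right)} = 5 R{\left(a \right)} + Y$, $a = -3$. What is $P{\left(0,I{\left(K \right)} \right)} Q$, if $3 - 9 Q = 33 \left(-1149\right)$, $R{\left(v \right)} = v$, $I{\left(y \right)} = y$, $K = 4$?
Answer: $15800$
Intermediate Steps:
$P{\left(Y,m \right)} = \frac{15}{4} - \frac{Y}{4}$ ($P{\left(Y,m \right)} = - \frac{5 \left(-3\right) + Y}{4} = - \frac{-15 + Y}{4} = \frac{15}{4} - \frac{Y}{4}$)
$Q = \frac{12640}{3}$ ($Q = \frac{1}{3} - \frac{33 \left(-1149\right)}{9} = \frac{1}{3} - -4213 = \frac{1}{3} + 4213 = \frac{12640}{3} \approx 4213.3$)
$P{\left(0,I{\left(K \right)} \right)} Q = \left(\frac{15}{4} - 0\right) \frac{12640}{3} = \left(\frac{15}{4} + 0\right) \frac{12640}{3} = \frac{15}{4} \cdot \frac{12640}{3} = 15800$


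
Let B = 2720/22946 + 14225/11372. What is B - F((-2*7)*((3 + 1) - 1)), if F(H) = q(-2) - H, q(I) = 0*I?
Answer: -5301110807/130470956 ≈ -40.631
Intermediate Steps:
q(I) = 0
B = 178669345/130470956 (B = 2720*(1/22946) + 14225*(1/11372) = 1360/11473 + 14225/11372 = 178669345/130470956 ≈ 1.3694)
F(H) = -H (F(H) = 0 - H = -H)
B - F((-2*7)*((3 + 1) - 1)) = 178669345/130470956 - (-1)*(-2*7)*((3 + 1) - 1) = 178669345/130470956 - (-1)*(-14*(4 - 1)) = 178669345/130470956 - (-1)*(-14*3) = 178669345/130470956 - (-1)*(-42) = 178669345/130470956 - 1*42 = 178669345/130470956 - 42 = -5301110807/130470956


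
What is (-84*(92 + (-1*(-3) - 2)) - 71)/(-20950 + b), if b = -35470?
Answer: 7883/56420 ≈ 0.13972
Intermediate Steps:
(-84*(92 + (-1*(-3) - 2)) - 71)/(-20950 + b) = (-84*(92 + (-1*(-3) - 2)) - 71)/(-20950 - 35470) = (-84*(92 + (3 - 2)) - 71)/(-56420) = (-84*(92 + 1) - 71)*(-1/56420) = (-84*93 - 71)*(-1/56420) = (-7812 - 71)*(-1/56420) = -7883*(-1/56420) = 7883/56420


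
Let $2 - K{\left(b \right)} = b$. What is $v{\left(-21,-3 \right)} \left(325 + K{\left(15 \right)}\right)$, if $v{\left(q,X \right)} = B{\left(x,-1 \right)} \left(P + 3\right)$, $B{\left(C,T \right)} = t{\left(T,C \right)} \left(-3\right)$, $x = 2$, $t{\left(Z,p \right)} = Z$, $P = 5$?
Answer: $7488$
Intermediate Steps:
$K{\left(b \right)} = 2 - b$
$B{\left(C,T \right)} = - 3 T$ ($B{\left(C,T \right)} = T \left(-3\right) = - 3 T$)
$v{\left(q,X \right)} = 24$ ($v{\left(q,X \right)} = \left(-3\right) \left(-1\right) \left(5 + 3\right) = 3 \cdot 8 = 24$)
$v{\left(-21,-3 \right)} \left(325 + K{\left(15 \right)}\right) = 24 \left(325 + \left(2 - 15\right)\right) = 24 \left(325 - 13\right) = 24 \cdot 312 = 7488$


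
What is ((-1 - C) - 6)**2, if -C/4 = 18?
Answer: 4225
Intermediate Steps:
C = -72 (C = -4*18 = -72)
((-1 - C) - 6)**2 = ((-1 - 1*(-72)) - 6)**2 = ((-1 + 72) - 6)**2 = (71 - 6)**2 = 65**2 = 4225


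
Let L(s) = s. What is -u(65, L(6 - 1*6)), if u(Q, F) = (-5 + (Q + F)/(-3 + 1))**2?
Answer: -5625/4 ≈ -1406.3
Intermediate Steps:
u(Q, F) = (-5 - F/2 - Q/2)**2 (u(Q, F) = (-5 + (F + Q)/(-2))**2 = (-5 + (F + Q)*(-1/2))**2 = (-5 + (-F/2 - Q/2))**2 = (-5 - F/2 - Q/2)**2)
-u(65, L(6 - 1*6)) = -(10 + (6 - 1*6) + 65)**2/4 = -(10 + (6 - 6) + 65)**2/4 = -(10 + 0 + 65)**2/4 = -75**2/4 = -5625/4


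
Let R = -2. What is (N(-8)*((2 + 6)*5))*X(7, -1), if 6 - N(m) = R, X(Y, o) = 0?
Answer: 0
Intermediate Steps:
N(m) = 8 (N(m) = 6 - 1*(-2) = 6 + 2 = 8)
(N(-8)*((2 + 6)*5))*X(7, -1) = (8*((2 + 6)*5))*0 = (8*(8*5))*0 = (8*40)*0 = 320*0 = 0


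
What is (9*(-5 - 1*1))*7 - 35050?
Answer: -35428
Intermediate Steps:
(9*(-5 - 1*1))*7 - 35050 = (9*(-5 - 1))*7 - 35050 = (9*(-6))*7 - 35050 = -54*7 - 35050 = -378 - 35050 = -35428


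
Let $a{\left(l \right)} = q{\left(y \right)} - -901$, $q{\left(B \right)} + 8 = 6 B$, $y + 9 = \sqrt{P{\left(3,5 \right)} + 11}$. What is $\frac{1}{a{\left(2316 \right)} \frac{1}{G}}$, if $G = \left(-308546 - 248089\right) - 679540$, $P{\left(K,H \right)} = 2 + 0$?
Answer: $- \frac{1037150825}{703453} + \frac{7417050 \sqrt{13}}{703453} \approx -1436.4$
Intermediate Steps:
$P{\left(K,H \right)} = 2$
$y = -9 + \sqrt{13}$ ($y = -9 + \sqrt{2 + 11} = -9 + \sqrt{13} \approx -5.3944$)
$G = -1236175$ ($G = -556635 - 679540 = -1236175$)
$q{\left(B \right)} = -8 + 6 B$
$a{\left(l \right)} = 839 + 6 \sqrt{13}$ ($a{\left(l \right)} = \left(-8 + 6 \left(-9 + \sqrt{13}\right)\right) - -901 = \left(-8 - \left(54 - 6 \sqrt{13}\right)\right) + 901 = \left(-62 + 6 \sqrt{13}\right) + 901 = 839 + 6 \sqrt{13}$)
$\frac{1}{a{\left(2316 \right)} \frac{1}{G}} = \frac{1}{\left(839 + 6 \sqrt{13}\right) \frac{1}{-1236175}} = \frac{1}{\left(839 + 6 \sqrt{13}\right) \left(- \frac{1}{1236175}\right)} = \frac{1}{- \frac{839}{1236175} - \frac{6 \sqrt{13}}{1236175}}$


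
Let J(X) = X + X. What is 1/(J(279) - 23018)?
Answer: -1/22460 ≈ -4.4524e-5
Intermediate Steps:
J(X) = 2*X
1/(J(279) - 23018) = 1/(2*279 - 23018) = 1/(558 - 23018) = 1/(-22460) = -1/22460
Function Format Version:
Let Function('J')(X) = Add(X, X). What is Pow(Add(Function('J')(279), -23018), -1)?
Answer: Rational(-1, 22460) ≈ -4.4524e-5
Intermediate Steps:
Function('J')(X) = Mul(2, X)
Pow(Add(Function('J')(279), -23018), -1) = Pow(Add(Mul(2, 279), -23018), -1) = Pow(Add(558, -23018), -1) = Pow(-22460, -1) = Rational(-1, 22460)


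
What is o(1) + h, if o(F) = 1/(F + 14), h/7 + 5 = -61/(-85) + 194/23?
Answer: 170869/5865 ≈ 29.134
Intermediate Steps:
h = 56826/1955 (h = -35 + 7*(-61/(-85) + 194/23) = -35 + 7*(-61*(-1/85) + 194*(1/23)) = -35 + 7*(61/85 + 194/23) = -35 + 7*(17893/1955) = -35 + 125251/1955 = 56826/1955 ≈ 29.067)
o(F) = 1/(14 + F)
o(1) + h = 1/(14 + 1) + 56826/1955 = 1/15 + 56826/1955 = 170869/5865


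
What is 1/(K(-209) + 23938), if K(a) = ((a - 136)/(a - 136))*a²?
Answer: 1/67619 ≈ 1.4789e-5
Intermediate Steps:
K(a) = a² (K(a) = ((-136 + a)/(-136 + a))*a² = 1*a² = a²)
1/(K(-209) + 23938) = 1/((-209)² + 23938) = 1/(43681 + 23938) = 1/67619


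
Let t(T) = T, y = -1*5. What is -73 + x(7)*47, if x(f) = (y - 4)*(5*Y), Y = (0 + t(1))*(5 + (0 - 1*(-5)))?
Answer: -21223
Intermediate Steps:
y = -5
Y = 10 (Y = (0 + 1)*(5 + (0 - 1*(-5))) = 1*(5 + (0 + 5)) = 1*(5 + 5) = 1*10 = 10)
x(f) = -450 (x(f) = (-5 - 4)*(5*10) = -9*50 = -450)
-73 + x(7)*47 = -73 - 450*47 = -73 - 21150 = -21223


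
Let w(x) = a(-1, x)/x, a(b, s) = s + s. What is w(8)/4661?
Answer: 2/4661 ≈ 0.00042909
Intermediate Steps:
a(b, s) = 2*s
w(x) = 2 (w(x) = (2*x)/x = 2)
w(8)/4661 = 2/4661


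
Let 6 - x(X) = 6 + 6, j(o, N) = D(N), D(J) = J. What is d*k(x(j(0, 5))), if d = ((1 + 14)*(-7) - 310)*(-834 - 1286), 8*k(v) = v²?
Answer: 3959100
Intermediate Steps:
j(o, N) = N
x(X) = -6 (x(X) = 6 - (6 + 6) = 6 - 1*12 = 6 - 12 = -6)
k(v) = v²/8
d = 879800 (d = (15*(-7) - 310)*(-2120) = (-105 - 310)*(-2120) = -415*(-2120) = 879800)
d*k(x(j(0, 5))) = 879800*((⅛)*(-6)²) = 879800*((⅛)*36) = 879800*(9/2) = 3959100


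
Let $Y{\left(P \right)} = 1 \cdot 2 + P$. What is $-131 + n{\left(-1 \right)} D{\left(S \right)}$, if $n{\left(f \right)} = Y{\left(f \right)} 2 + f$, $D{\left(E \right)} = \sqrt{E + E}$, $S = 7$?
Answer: $-131 + \sqrt{14} \approx -127.26$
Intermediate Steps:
$D{\left(E \right)} = \sqrt{2} \sqrt{E}$ ($D{\left(E \right)} = \sqrt{2 E} = \sqrt{2} \sqrt{E}$)
$Y{\left(P \right)} = 2 + P$
$n{\left(f \right)} = 4 + 3 f$ ($n{\left(f \right)} = \left(2 + f\right) 2 + f = \left(4 + 2 f\right) + f = 4 + 3 f$)
$-131 + n{\left(-1 \right)} D{\left(S \right)} = -131 + \left(4 + 3 \left(-1\right)\right) \sqrt{2} \sqrt{7} = -131 + \left(4 - 3\right) \sqrt{14} = -131 + 1 \sqrt{14} = -131 + \sqrt{14}$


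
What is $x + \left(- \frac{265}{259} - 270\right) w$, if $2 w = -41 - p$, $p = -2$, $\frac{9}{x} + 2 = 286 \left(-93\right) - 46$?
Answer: $\frac{6078851514}{1150219} \approx 5285.0$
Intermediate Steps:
$x = - \frac{3}{8882}$ ($x = \frac{9}{-2 + \left(286 \left(-93\right) - 46\right)} = \frac{9}{-2 - 26644} = \frac{9}{-26646} = 9 \left(- \frac{1}{26646}\right) = - \frac{3}{8882} \approx -0.00033776$)
$w = - \frac{39}{2}$ ($w = \frac{-41 - -2}{2} = \frac{-41 + 2}{2} = \frac{1}{2} \left(-39\right) = - \frac{39}{2} \approx -19.5$)
$x + \left(- \frac{265}{259} - 270\right) w = - \frac{3}{8882} + \left(- \frac{265}{259} - 270\right) \left(- \frac{39}{2}\right) = - \frac{3}{8882} - - \frac{2737605}{518} = - \frac{3}{8882} + \frac{2737605}{518} = \frac{6078851514}{1150219}$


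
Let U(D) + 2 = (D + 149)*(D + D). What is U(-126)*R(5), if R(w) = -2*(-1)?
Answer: -11596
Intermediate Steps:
R(w) = 2
U(D) = -2 + 2*D*(149 + D) (U(D) = -2 + (D + 149)*(D + D) = -2 + (149 + D)*(2*D) = -2 + 2*D*(149 + D))
U(-126)*R(5) = (-2 + 2*(-126)² + 298*(-126))*2 = (-2 + 2*15876 - 37548)*2 = (-2 + 31752 - 37548)*2 = -5798*2 = -11596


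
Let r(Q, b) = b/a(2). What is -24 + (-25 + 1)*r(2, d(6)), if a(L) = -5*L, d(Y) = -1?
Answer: -132/5 ≈ -26.400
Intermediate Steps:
r(Q, b) = -b/10 (r(Q, b) = b/((-5*2)) = b/(-10) = b*(-⅒) = -b/10)
-24 + (-25 + 1)*r(2, d(6)) = -24 + (-25 + 1)*(-⅒*(-1)) = -24 - 24*⅒ = -24 - 12/5 = -132/5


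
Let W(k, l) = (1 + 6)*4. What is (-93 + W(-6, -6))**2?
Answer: 4225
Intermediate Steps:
W(k, l) = 28 (W(k, l) = 7*4 = 28)
(-93 + W(-6, -6))**2 = (-93 + 28)**2 = (-65)**2 = 4225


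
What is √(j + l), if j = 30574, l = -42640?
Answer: I*√12066 ≈ 109.85*I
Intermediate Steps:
√(j + l) = √(30574 - 42640) = √(-12066) = I*√12066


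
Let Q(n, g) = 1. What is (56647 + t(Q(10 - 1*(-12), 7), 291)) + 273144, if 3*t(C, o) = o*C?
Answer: 329888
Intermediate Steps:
t(C, o) = C*o/3 (t(C, o) = (o*C)/3 = (C*o)/3 = C*o/3)
(56647 + t(Q(10 - 1*(-12), 7), 291)) + 273144 = (56647 + (1/3)*1*291) + 273144 = (56647 + 97) + 273144 = 56744 + 273144 = 329888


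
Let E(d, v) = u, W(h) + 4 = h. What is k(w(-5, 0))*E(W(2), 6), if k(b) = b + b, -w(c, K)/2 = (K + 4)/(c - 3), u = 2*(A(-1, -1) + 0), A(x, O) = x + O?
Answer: -8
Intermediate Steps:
A(x, O) = O + x
u = -4 (u = 2*((-1 - 1) + 0) = 2*(-2 + 0) = 2*(-2) = -4)
W(h) = -4 + h
w(c, K) = -2*(4 + K)/(-3 + c) (w(c, K) = -2*(K + 4)/(c - 3) = -2*(4 + K)/(-3 + c))
E(d, v) = -4
k(b) = 2*b
k(w(-5, 0))*E(W(2), 6) = (2*(2*(-4 - 1*0)/(-3 - 5)))*(-4) = (2*(2*(-4 + 0)/(-8)))*(-4) = (2*(2*(-⅛)*(-4)))*(-4) = (2*1)*(-4) = 2*(-4) = -8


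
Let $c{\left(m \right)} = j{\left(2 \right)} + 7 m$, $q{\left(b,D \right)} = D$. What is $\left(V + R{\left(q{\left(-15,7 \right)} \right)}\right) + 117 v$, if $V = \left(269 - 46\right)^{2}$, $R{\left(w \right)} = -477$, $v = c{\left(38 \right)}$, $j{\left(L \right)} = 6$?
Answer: $81076$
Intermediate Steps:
$c{\left(m \right)} = 6 + 7 m$
$v = 272$ ($v = 6 + 7 \cdot 38 = 6 + 266 = 272$)
$V = 49729$ ($V = 223^{2} = 49729$)
$\left(V + R{\left(q{\left(-15,7 \right)} \right)}\right) + 117 v = \left(49729 - 477\right) + 117 \cdot 272 = 49252 + 31824 = 81076$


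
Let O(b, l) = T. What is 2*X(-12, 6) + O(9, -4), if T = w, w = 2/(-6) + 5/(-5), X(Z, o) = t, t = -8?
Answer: -52/3 ≈ -17.333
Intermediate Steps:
X(Z, o) = -8
w = -4/3 (w = 2*(-⅙) + 5*(-⅕) = -⅓ - 1 = -4/3 ≈ -1.3333)
T = -4/3 ≈ -1.3333
O(b, l) = -4/3
2*X(-12, 6) + O(9, -4) = 2*(-8) - 4/3 = -16 - 4/3 = -52/3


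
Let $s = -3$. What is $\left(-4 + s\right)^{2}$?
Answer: $49$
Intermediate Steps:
$\left(-4 + s\right)^{2} = \left(-4 - 3\right)^{2} = \left(-7\right)^{2} = 49$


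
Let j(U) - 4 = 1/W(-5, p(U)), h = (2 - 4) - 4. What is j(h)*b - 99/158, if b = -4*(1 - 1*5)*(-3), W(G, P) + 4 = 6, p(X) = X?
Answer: -34227/158 ≈ -216.63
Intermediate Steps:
W(G, P) = 2 (W(G, P) = -4 + 6 = 2)
h = -6 (h = -2 - 4 = -6)
b = -48 (b = -4*(1 - 5)*(-3) = -4*(-4)*(-3) = 16*(-3) = -48)
j(U) = 9/2 (j(U) = 4 + 1/2 = 4 + ½ = 9/2)
j(h)*b - 99/158 = (9/2)*(-48) - 99/158 = -216 - 99*1/158 = -216 - 99/158 = -34227/158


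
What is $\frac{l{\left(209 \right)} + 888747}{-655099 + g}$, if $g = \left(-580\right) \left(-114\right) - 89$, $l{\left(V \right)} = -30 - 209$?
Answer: $- \frac{222127}{147267} \approx -1.5083$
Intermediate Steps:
$l{\left(V \right)} = -239$ ($l{\left(V \right)} = -30 - 209 = -239$)
$g = 66031$ ($g = 66120 - 89 = 66031$)
$\frac{l{\left(209 \right)} + 888747}{-655099 + g} = \frac{-239 + 888747}{-655099 + 66031} = \frac{888508}{-589068} = 888508 \left(- \frac{1}{589068}\right) = - \frac{222127}{147267}$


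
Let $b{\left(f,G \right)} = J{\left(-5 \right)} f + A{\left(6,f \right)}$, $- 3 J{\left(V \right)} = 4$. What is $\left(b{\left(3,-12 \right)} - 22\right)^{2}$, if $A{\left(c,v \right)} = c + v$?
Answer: $289$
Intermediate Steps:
$J{\left(V \right)} = - \frac{4}{3}$ ($J{\left(V \right)} = \left(- \frac{1}{3}\right) 4 = - \frac{4}{3}$)
$b{\left(f,G \right)} = 6 - \frac{f}{3}$ ($b{\left(f,G \right)} = - \frac{4 f}{3} + \left(6 + f\right) = 6 - \frac{f}{3}$)
$\left(b{\left(3,-12 \right)} - 22\right)^{2} = \left(\left(6 - 1\right) - 22\right)^{2} = \left(5 - 22\right)^{2} = \left(-17\right)^{2} = 289$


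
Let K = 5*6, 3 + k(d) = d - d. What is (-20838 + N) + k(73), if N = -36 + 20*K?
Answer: -20277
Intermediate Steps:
k(d) = -3 (k(d) = -3 + (d - d) = -3 + 0 = -3)
K = 30
N = 564 (N = -36 + 20*30 = -36 + 600 = 564)
(-20838 + N) + k(73) = (-20838 + 564) - 3 = -20274 - 3 = -20277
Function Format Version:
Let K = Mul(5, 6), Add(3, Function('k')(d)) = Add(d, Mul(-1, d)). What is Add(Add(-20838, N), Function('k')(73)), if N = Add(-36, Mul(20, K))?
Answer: -20277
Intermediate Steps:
Function('k')(d) = -3 (Function('k')(d) = Add(-3, Add(d, Mul(-1, d))) = Add(-3, 0) = -3)
K = 30
N = 564 (N = Add(-36, Mul(20, 30)) = Add(-36, 600) = 564)
Add(Add(-20838, N), Function('k')(73)) = Add(Add(-20838, 564), -3) = Add(-20274, -3) = -20277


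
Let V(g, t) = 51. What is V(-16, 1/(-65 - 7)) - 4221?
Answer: -4170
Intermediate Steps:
V(-16, 1/(-65 - 7)) - 4221 = 51 - 4221 = -4170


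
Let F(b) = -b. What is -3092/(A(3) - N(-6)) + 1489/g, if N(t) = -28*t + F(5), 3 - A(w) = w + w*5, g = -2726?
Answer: 4081875/242614 ≈ 16.825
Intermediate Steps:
A(w) = 3 - 6*w (A(w) = 3 - (w + w*5) = 3 - (w + 5*w) = 3 - 6*w)
N(t) = -5 - 28*t (N(t) = -28*t - 1*5 = -28*t - 5 = -5 - 28*t)
-3092/(A(3) - N(-6)) + 1489/g = -3092/((3 - 6*3) - (-5 - 28*(-6))) + 1489/(-2726) = -3092/((3 - 18) - (-5 + 168)) + 1489*(-1/2726) = -3092/(-15 - 1*163) - 1489/2726 = -3092/(-15 - 163) - 1489/2726 = -3092/(-178) - 1489/2726 = -3092*(-1/178) - 1489/2726 = 1546/89 - 1489/2726 = 4081875/242614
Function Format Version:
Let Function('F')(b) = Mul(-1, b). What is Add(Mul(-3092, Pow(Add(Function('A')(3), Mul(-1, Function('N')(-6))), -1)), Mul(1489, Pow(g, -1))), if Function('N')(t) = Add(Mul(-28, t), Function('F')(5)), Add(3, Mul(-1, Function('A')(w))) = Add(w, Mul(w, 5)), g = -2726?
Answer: Rational(4081875, 242614) ≈ 16.825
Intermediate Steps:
Function('A')(w) = Add(3, Mul(-6, w)) (Function('A')(w) = Add(3, Mul(-1, Add(w, Mul(w, 5)))) = Add(3, Mul(-1, Add(w, Mul(5, w)))) = Add(3, Mul(-1, Mul(6, w))) = Add(3, Mul(-6, w)))
Function('N')(t) = Add(-5, Mul(-28, t)) (Function('N')(t) = Add(Mul(-28, t), Mul(-1, 5)) = Add(Mul(-28, t), -5) = Add(-5, Mul(-28, t)))
Add(Mul(-3092, Pow(Add(Function('A')(3), Mul(-1, Function('N')(-6))), -1)), Mul(1489, Pow(g, -1))) = Add(Mul(-3092, Pow(Add(Add(3, Mul(-6, 3)), Mul(-1, Add(-5, Mul(-28, -6)))), -1)), Mul(1489, Pow(-2726, -1))) = Add(Mul(-3092, Pow(Add(Add(3, -18), Mul(-1, Add(-5, 168))), -1)), Mul(1489, Rational(-1, 2726))) = Add(Mul(-3092, Pow(Add(-15, Mul(-1, 163)), -1)), Rational(-1489, 2726)) = Add(Mul(-3092, Pow(Add(-15, -163), -1)), Rational(-1489, 2726)) = Add(Mul(-3092, Pow(-178, -1)), Rational(-1489, 2726)) = Add(Mul(-3092, Rational(-1, 178)), Rational(-1489, 2726)) = Add(Rational(1546, 89), Rational(-1489, 2726)) = Rational(4081875, 242614)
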